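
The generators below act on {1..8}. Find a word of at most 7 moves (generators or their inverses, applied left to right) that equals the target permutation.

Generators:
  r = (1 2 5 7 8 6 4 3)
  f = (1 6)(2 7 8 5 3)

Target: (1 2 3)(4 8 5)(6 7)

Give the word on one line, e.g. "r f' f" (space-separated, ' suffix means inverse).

  after f: (1 6)(2 7 8 5 3)
  after r: (1 4 3 5)(2 8 7 6)
  after r: (1 3 7 4)(2 6 5)
  after f': (1 5 3 2)(4 6 8 7)
  after r': (1 2 3)(4 8 5)(6 7)

f r r f' r'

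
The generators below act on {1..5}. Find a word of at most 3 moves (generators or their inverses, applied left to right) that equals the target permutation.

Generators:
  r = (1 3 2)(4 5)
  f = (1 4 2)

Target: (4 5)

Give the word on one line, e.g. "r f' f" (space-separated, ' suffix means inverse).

  after r: (1 3 2)(4 5)
  after r: (1 2 3)
  after r: (4 5)

r r r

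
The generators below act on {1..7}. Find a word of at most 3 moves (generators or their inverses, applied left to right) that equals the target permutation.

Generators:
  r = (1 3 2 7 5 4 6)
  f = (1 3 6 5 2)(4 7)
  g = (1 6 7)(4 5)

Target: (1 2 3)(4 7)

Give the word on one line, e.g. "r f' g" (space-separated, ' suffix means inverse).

  after g': (1 7 6)(4 5)
  after r': (1 2 3)(4 7)

g' r'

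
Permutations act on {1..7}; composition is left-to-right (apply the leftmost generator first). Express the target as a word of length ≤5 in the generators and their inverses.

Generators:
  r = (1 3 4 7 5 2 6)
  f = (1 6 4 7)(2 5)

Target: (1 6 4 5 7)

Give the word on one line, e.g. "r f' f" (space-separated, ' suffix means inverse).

  after f': (1 7 4 6)(2 5)
  after r': (1 4 2 7 3)
  after f': (1 6)(2 4 5)(3 7)
  after f': (2 6 7 3 4)
  after r': (1 6 4 5 7)

f' r' f' f' r'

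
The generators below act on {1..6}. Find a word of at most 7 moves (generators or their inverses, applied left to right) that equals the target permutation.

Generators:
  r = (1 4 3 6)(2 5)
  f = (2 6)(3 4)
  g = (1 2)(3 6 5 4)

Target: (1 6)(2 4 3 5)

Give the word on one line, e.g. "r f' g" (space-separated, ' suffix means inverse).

f' r' f' r g'

  after f': (2 6)(3 4)
  after r': (1 6 5 2 3)
  after f': (1 2 4 3)(5 6)
  after r: (1 5)(2 3 4 6)
  after g': (1 6)(2 4 3 5)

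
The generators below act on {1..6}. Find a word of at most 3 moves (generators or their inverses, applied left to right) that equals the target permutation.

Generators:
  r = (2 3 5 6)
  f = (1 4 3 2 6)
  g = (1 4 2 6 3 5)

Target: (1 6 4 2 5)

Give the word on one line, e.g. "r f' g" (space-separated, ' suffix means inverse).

g f g'

  after g: (1 4 2 6 3 5)
  after f: (1 3 5 4 6 2)
  after g': (1 6 4 2 5)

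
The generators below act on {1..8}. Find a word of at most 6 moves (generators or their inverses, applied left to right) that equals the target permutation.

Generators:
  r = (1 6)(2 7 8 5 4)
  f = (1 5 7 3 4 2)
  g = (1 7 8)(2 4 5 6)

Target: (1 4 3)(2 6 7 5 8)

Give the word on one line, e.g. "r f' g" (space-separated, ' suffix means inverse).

g' r' f' g'

  after g': (1 8 7)(2 6 5 4)
  after r': (1 7 6 8 2)
  after f': (1 5)(3 7 6 8 4)
  after g': (1 4 3)(2 6 7 5 8)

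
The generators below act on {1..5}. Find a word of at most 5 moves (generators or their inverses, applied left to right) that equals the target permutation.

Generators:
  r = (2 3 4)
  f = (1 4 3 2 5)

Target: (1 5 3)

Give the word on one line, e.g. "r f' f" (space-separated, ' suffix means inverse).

f f r' f r

  after f: (1 4 3 2 5)
  after f: (1 3 5 4 2)
  after r': (1 2)(3 5)
  after f: (1 5 2 4 3)
  after r: (1 5 3)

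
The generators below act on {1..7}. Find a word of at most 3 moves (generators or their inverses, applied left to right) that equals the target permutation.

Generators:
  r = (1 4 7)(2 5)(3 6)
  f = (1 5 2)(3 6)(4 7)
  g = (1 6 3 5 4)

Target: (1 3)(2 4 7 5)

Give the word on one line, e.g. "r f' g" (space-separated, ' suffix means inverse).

f g'

  after f: (1 5 2)(3 6)(4 7)
  after g': (1 3)(2 4 7 5)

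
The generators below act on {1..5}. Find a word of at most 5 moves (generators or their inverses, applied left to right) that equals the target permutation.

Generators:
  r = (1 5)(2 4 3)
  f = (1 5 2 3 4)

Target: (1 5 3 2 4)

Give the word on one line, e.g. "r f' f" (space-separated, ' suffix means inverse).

f r r

  after f: (1 5 2 3 4)
  after r: (4 5)
  after r: (1 5 3 2 4)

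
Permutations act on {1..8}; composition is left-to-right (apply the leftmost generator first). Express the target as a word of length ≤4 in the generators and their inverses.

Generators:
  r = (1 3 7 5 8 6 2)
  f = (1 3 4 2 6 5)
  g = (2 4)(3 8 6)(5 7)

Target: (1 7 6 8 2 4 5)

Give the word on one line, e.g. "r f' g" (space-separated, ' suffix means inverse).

  after f: (1 3 4 2 6 5)
  after r: (1 7 5 3 4)(6 8)
  after f': (1 7 6 8 2 4 5)

f r f'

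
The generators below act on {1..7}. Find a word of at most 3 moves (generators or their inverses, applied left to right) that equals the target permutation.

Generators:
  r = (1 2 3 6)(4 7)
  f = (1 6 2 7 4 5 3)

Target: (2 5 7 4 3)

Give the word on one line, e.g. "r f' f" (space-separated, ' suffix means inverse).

  after r: (1 2 3 6)(4 7)
  after f': (1 6 3)(2 5 4)
  after r: (2 5 7 4 3)

r f' r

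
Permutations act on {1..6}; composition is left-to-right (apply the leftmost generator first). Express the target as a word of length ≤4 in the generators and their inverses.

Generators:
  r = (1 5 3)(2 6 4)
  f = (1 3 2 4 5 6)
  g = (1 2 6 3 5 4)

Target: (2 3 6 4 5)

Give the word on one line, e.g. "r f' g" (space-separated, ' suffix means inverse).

  after f': (1 6 5 4 2 3)
  after r': (1 2 5 6)
  after g': (2 3 6 4 5)

f' r' g'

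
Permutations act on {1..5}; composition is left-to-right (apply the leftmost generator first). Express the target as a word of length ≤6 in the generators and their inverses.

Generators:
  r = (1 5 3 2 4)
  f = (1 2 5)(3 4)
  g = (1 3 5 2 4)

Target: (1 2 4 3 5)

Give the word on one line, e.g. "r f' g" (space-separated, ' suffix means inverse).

  after g': (1 4 2 5 3)
  after r: (2 3 5)
  after g': (1 4 2)
  after r': (1 2 4 3 5)

g' r g' r'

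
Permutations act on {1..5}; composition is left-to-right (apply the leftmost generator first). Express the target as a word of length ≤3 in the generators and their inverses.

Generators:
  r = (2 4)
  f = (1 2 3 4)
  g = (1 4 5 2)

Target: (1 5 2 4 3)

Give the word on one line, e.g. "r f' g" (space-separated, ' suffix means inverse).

  after f': (1 4 3 2)
  after g: (1 5 2 4 3)

f' g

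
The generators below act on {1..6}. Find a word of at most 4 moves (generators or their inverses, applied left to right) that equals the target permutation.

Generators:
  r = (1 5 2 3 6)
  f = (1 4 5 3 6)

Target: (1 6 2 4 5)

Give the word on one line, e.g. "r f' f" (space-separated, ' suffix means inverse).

  after r': (1 6 3 2 5)
  after f': (1 3 2 4)(5 6)
  after r: (1 6 2 4 5)

r' f' r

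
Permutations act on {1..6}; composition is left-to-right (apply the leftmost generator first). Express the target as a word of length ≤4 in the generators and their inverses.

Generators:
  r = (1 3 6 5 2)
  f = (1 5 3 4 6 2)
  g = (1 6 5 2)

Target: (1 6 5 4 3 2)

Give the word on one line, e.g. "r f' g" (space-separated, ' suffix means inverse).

r' f'

  after r': (1 2 5 6 3)
  after f': (1 6 5 4 3 2)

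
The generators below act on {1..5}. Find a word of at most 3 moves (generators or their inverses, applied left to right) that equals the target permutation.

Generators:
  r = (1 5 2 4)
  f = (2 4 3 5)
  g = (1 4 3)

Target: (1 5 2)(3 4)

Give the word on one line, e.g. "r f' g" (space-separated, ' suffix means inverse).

  after r: (1 5 2 4)
  after g': (1 5 2)(3 4)

r g'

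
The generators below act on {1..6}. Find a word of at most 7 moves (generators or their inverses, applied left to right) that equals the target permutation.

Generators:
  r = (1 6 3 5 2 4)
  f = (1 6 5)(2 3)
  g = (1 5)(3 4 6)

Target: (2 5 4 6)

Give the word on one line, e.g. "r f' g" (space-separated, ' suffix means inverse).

  after r': (1 4 2 5 3 6)
  after f: (1 4 3 5 2)
  after g: (1 6 3)(2 5)
  after f: (1 5 3 6 2)
  after g: (2 5 4 6)

r' f g f g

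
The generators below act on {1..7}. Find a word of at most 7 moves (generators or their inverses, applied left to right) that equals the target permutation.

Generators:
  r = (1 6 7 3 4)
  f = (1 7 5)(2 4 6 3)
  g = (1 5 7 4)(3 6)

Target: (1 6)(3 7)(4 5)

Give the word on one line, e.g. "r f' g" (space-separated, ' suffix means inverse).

  after f': (1 5 7)(2 3 6 4)
  after g: (1 7 5 4 2 6)
  after f': (2 4 3 6 5)
  after r': (1 4 7 6 5 2 3)
  after f: (1 6)(3 7)(4 5)

f' g f' r' f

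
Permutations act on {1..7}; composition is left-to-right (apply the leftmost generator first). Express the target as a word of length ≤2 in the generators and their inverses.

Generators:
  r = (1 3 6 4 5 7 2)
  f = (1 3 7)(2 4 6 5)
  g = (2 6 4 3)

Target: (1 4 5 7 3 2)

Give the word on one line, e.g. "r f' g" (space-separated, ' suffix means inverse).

r g'

  after r: (1 3 6 4 5 7 2)
  after g': (1 4 5 7 3 2)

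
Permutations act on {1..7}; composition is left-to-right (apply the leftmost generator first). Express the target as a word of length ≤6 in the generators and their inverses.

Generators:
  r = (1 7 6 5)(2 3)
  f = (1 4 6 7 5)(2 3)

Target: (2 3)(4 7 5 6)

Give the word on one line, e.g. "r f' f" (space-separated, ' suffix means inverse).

f' f' f' r f

  after f': (1 5 7 6 4)(2 3)
  after f': (1 7 4 5 6)
  after f': (1 6 5 4 7)(2 3)
  after r: (1 5 4 6)
  after f: (2 3)(4 7 5 6)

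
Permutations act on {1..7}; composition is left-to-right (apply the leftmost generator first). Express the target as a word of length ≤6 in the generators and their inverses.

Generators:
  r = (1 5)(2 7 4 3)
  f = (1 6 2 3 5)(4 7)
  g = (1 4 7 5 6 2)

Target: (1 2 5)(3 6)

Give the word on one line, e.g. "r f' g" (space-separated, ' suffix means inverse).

  after r: (1 5)(2 7 4 3)
  after f: (2 4 5 6)
  after f: (1 6 3 5 2 7 4)
  after g: (1 2 5)(3 6)

r f f g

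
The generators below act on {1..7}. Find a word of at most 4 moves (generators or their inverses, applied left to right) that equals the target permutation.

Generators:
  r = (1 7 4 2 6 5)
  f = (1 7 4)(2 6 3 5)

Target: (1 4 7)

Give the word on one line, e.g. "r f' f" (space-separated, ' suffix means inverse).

f' f' f' f'

  after f': (1 4 7)(2 5 3 6)
  after f': (1 7 4)(2 3)(5 6)
  after f': (2 6 3 5)
  after f': (1 4 7)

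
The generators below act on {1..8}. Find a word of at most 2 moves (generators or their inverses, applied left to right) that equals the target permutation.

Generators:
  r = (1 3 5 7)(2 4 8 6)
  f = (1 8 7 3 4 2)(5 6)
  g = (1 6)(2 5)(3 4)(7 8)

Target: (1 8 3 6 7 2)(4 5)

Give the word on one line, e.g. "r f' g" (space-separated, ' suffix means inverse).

  after r': (1 7 5 3)(2 6 8 4)
  after g: (1 8 3 6 7 2)(4 5)

r' g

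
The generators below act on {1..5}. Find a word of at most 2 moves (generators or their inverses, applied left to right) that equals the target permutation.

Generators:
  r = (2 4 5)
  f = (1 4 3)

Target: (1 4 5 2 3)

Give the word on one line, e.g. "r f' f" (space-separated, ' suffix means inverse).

  after r: (2 4 5)
  after f: (1 4 5 2 3)

r f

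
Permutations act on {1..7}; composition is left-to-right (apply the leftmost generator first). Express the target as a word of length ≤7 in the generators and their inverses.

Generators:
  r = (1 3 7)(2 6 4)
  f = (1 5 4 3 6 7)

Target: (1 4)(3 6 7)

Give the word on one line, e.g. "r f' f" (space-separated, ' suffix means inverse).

f' r f' f' r

  after f': (1 7 6 3 4 5)
  after r: (2 6 7 4 5 3)
  after f': (1 7 5 4)(2 3)
  after f': (1 6 3 2 4 7)
  after r: (1 4)(3 6 7)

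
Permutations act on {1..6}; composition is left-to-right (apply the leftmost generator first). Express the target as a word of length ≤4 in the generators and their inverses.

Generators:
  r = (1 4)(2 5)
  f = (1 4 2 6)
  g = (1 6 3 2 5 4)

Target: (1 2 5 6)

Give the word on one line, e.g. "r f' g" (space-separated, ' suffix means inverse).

r f

  after r: (1 4)(2 5)
  after f: (1 2 5 6)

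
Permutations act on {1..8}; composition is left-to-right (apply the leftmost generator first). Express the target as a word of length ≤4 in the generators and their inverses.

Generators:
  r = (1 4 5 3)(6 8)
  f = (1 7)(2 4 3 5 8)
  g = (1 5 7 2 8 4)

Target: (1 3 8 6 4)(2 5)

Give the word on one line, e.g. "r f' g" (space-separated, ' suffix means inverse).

  after r: (1 4 5 3)(6 8)
  after f: (1 3 7)(2 4 8 6)
  after g: (1 3 2)(5 7)(6 8)
  after g: (1 3 8 6 4)(2 5)

r f g g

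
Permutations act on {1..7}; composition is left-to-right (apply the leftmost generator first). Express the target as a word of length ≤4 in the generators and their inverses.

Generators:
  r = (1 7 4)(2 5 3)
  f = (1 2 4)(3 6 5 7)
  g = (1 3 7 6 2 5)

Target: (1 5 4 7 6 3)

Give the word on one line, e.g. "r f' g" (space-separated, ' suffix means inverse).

g r r

  after g: (1 3 7 6 2 5)
  after r: (1 2 3 4)(5 7 6)
  after r: (1 5 4 7 6 3)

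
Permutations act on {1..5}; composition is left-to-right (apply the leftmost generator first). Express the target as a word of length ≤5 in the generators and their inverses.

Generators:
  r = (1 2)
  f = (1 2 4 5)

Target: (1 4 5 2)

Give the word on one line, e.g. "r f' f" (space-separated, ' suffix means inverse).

r f r r r

  after r: (1 2)
  after f: (1 4 5)
  after r: (1 4 5 2)
  after r: (1 4 5)
  after r: (1 4 5 2)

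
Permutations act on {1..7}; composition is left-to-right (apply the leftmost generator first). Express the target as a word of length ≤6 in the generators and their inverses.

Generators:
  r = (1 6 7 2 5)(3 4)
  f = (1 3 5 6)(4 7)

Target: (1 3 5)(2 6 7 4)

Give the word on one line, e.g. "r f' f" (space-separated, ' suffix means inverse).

  after r': (1 5 2 7 6)(3 4)
  after r': (1 2 6 5 7)
  after f': (1 2 5 4 7 6 3)
  after r: (1 5 3 6 4 2)
  after f': (1 3 5)(2 6 7 4)

r' r' f' r f'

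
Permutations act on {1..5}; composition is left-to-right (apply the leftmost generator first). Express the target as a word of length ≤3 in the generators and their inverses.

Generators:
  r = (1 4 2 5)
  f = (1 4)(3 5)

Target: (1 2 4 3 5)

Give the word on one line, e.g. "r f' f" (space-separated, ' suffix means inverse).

r' r' f'

  after r': (1 5 2 4)
  after r': (1 2)(4 5)
  after f': (1 2 4 3 5)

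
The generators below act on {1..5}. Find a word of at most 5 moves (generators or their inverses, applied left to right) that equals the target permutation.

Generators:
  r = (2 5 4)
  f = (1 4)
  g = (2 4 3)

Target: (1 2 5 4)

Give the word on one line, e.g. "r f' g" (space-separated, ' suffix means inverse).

f' g' r g' r'

  after f': (1 4)
  after g': (1 2 3 4)
  after r: (1 5 4)(2 3)
  after g': (1 5 2 4)
  after r': (1 2 5 4)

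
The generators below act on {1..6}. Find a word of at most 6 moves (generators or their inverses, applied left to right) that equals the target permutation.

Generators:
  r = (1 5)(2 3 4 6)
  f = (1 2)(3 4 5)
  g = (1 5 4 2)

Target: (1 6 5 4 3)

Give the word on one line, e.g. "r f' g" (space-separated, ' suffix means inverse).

g' r' f' g' f'

  after g': (1 2 4 5)
  after r': (1 6 4)(2 3)
  after f': (1 6 3)(2 5 4)
  after g': (1 6 3 2)
  after f': (1 6 5 4 3)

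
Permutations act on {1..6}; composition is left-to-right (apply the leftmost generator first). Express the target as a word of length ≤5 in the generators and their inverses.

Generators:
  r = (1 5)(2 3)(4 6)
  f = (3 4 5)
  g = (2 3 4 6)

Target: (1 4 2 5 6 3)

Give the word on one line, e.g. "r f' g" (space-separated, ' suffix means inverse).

  after f': (3 5 4)
  after r': (1 5 6 4 2 3)
  after f': (1 4 2 5 6 3)

f' r' f'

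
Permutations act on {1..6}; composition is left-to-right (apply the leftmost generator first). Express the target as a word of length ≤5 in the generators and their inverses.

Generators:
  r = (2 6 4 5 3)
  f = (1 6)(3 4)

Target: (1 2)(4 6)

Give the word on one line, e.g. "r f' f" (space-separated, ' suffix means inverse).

  after f: (1 6)(3 4)
  after r: (1 4 2 6)(3 5)
  after f: (1 3 5 4 2)
  after r: (1 2)(4 6)

f r f r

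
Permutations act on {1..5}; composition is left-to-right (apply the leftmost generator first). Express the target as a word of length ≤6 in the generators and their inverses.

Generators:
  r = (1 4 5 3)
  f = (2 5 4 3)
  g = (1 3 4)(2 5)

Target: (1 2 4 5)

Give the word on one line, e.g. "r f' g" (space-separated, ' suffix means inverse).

r' f r' f g

  after r': (1 3 5 4)
  after f: (1 2 5 3 4)
  after r': (1 2 4 3)
  after f: (1 5 4 2 3)
  after g: (1 2 4 5)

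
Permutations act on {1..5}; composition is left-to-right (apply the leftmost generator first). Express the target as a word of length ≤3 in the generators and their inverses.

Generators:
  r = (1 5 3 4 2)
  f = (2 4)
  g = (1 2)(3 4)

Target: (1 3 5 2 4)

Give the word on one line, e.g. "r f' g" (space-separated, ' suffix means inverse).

  after g': (1 2)(3 4)
  after r': (1 4 5)
  after r': (1 3 5 2 4)

g' r' r'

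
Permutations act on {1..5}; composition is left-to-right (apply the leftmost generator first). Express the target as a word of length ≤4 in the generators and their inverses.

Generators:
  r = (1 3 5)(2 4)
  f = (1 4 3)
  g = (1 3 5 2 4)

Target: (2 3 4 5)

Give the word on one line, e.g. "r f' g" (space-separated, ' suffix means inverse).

r f g' f'

  after r: (1 3 5)(2 4)
  after f: (2 3 5 4)
  after g': (1 4 5 2)
  after f': (2 3 4 5)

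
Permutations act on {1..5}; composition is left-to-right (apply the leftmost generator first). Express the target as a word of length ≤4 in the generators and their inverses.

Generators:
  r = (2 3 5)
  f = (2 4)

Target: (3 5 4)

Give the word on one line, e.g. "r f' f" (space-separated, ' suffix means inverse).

f' r f

  after f': (2 4)
  after r: (2 4 3 5)
  after f: (3 5 4)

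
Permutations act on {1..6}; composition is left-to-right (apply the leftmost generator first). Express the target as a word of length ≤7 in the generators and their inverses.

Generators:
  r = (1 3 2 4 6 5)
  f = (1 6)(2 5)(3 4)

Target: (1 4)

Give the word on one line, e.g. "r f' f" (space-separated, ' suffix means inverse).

  after r': (1 5 6 4 2 3)
  after r': (1 6 2)(3 5 4)
  after f': (2 6 5 3)
  after r: (1 3 4 6)(2 5)
  after f': (1 4)

r' r' f' r f'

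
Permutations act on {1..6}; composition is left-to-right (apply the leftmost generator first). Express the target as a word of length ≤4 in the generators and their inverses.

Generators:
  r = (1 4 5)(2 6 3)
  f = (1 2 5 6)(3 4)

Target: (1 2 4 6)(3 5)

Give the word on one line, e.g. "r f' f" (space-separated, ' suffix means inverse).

r' f'

  after r': (1 5 4)(2 3 6)
  after f': (1 2 4 6)(3 5)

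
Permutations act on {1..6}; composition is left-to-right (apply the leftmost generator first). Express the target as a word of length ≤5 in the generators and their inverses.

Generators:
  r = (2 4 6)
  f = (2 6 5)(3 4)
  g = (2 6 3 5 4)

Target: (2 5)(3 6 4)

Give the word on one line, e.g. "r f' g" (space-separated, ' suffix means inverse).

  after f': (2 5 6)(3 4)
  after r': (2 5 4 3)
  after r': (2 5)(3 6 4)

f' r' r'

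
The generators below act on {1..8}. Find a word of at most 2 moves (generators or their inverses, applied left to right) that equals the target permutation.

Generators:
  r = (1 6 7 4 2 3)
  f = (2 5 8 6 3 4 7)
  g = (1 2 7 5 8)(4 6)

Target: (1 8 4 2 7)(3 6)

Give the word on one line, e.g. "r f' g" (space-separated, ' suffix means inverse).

  after f: (2 5 8 6 3 4 7)
  after g': (1 8 4 2 7)(3 6)

f g'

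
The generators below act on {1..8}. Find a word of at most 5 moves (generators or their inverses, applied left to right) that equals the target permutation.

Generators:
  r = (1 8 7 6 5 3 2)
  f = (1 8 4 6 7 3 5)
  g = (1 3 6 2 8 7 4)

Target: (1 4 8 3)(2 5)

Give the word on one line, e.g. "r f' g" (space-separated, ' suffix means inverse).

  after r': (1 2 3 5 6 7 8)
  after r': (1 3 6 8 2 5 7)
  after g': (2 5 8 6)(4 7)
  after g': (1 4 8 3)(2 5)

r' r' g' g'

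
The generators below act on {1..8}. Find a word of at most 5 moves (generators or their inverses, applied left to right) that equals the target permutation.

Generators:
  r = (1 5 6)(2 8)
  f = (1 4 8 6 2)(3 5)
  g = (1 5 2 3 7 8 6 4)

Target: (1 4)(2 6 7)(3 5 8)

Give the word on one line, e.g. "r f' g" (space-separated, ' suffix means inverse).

  after r: (1 5 6)(2 8)
  after f': (1 3 5 8 6 2 4)
  after f': (1 5 4 2)
  after g': (2 4 5 6 8 7 3)
  after g': (1 4)(2 6 7)(3 5 8)

r f' f' g' g'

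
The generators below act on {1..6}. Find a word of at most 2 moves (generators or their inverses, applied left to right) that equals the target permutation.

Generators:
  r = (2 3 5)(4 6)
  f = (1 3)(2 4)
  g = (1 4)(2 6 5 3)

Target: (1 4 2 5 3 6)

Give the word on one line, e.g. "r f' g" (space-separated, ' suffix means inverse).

  after r: (2 3 5)(4 6)
  after g': (1 4 2 5 3 6)

r g'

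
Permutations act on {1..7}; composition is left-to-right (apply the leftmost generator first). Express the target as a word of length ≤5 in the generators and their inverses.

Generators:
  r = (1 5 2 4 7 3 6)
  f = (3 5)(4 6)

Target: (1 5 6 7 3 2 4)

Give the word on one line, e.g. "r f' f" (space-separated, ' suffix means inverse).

f r f f

  after f: (3 5)(4 6)
  after r: (1 5 6 7 3 2 4)
  after f: (1 3 2 6 7 5 4)
  after f: (1 5 6 7 3 2 4)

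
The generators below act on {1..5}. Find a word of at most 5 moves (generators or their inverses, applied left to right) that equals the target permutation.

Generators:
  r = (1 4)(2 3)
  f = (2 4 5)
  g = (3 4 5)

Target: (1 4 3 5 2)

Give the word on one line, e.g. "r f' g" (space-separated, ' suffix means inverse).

f' g' r'

  after f': (2 5 4)
  after g': (2 4)(3 5)
  after r': (1 4 3 5 2)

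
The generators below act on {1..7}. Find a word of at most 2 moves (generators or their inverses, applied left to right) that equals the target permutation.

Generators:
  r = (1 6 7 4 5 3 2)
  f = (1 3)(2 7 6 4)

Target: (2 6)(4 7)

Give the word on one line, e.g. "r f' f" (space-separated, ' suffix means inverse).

f f

  after f: (1 3)(2 7 6 4)
  after f: (2 6)(4 7)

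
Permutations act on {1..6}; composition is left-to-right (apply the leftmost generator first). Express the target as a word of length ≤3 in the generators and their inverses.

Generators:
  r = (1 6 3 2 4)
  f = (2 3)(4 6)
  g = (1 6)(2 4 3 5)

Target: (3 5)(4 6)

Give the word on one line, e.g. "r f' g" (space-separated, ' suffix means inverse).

r g'

  after r: (1 6 3 2 4)
  after g': (3 5)(4 6)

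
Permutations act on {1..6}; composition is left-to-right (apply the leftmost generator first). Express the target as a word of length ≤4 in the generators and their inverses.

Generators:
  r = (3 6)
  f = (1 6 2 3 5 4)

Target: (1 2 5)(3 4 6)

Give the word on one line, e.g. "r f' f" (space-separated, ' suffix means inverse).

f r r f

  after f: (1 6 2 3 5 4)
  after r: (1 3 5 4)(2 6)
  after r: (1 6 2 3 5 4)
  after f: (1 2 5)(3 4 6)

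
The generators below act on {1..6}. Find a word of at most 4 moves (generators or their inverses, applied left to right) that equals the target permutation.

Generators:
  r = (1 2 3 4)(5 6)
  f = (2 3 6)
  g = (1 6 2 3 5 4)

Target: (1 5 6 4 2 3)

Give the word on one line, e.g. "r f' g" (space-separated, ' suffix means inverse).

  after g: (1 6 2 3 5 4)
  after f: (1 2 6 3 5 4)
  after g: (1 3 4 6 5)
  after g: (1 5 6 4 2 3)

g f g g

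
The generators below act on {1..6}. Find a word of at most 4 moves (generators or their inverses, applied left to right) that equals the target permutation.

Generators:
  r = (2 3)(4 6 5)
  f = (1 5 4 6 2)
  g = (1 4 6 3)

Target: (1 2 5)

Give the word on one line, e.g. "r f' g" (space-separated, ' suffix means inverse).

f' r' r'

  after f': (1 2 6 4 5)
  after r': (1 3 2 4 6 5)
  after r': (1 2 5)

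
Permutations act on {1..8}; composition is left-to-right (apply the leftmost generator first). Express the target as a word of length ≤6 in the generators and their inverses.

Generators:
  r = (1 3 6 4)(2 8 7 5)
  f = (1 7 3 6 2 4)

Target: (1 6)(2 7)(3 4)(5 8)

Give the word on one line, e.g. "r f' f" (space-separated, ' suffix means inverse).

  after f: (1 7 3 6 2 4)
  after r': (1 8 2 6 5 7)
  after r': (1 2 3)(4 6 7)(5 8)
  after f': (1 6)(2 7)(3 4)(5 8)

f r' r' f'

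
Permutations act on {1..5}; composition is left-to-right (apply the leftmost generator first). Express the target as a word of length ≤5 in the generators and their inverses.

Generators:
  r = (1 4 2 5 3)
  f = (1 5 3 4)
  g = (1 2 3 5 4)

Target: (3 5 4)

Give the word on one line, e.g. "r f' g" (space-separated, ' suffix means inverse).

  after f: (1 5 3 4)
  after r': (1 2 4 3)
  after g: (1 3 2)(4 5)
  after g: (1 5)
  after f': (3 5 4)

f r' g g f'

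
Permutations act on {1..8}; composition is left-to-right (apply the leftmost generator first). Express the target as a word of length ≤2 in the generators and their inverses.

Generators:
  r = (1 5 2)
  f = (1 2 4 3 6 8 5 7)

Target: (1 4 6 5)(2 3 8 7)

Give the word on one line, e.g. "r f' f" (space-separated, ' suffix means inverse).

  after f: (1 2 4 3 6 8 5 7)
  after f: (1 4 6 5)(2 3 8 7)

f f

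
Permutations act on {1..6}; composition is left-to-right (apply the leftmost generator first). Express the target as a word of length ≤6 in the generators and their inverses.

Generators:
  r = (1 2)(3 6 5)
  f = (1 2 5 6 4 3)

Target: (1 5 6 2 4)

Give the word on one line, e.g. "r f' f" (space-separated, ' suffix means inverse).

f f r' f'

  after f: (1 2 5 6 4 3)
  after f: (1 5 4)(2 6 3)
  after r': (1 6 5 4 2 3)
  after f': (1 5 6 2 4)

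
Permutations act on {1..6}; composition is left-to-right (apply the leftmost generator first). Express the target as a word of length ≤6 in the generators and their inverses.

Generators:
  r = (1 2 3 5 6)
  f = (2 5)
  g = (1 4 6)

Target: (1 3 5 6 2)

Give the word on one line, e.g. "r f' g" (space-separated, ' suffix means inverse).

r' r' f' r f

  after r': (1 6 5 3 2)
  after r': (1 5 2 6 3)
  after f': (1 2 6 3)
  after r: (1 3 2)(5 6)
  after f: (1 3 5 6 2)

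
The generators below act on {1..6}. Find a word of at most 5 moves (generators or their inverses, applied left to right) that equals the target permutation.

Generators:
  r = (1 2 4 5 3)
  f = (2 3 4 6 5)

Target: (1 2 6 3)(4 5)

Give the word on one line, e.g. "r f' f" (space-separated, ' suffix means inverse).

r r f' r r

  after r: (1 2 4 5 3)
  after r: (1 4 3 2 5)
  after f': (1 3 5)(2 6 4)
  after r: (2 6 5)
  after r: (1 2 6 3)(4 5)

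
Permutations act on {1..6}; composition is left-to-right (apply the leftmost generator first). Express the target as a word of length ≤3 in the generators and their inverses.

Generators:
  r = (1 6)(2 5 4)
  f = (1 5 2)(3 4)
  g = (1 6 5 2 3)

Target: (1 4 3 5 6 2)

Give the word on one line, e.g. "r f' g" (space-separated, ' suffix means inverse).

g' f'

  after g': (1 3 2 5 6)
  after f': (1 4 3 5 6 2)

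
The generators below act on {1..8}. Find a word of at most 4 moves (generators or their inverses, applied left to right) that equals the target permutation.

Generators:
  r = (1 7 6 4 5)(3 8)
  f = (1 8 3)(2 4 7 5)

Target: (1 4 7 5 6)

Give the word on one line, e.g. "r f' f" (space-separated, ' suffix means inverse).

r' r'

  after r': (1 5 4 6 7)(3 8)
  after r': (1 4 7 5 6)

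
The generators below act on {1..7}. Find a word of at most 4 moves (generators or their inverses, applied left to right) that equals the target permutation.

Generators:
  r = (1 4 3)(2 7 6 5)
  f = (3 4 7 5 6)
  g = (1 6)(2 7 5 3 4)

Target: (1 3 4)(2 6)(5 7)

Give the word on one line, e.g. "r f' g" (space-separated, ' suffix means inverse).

  after r: (1 4 3)(2 7 6 5)
  after r: (1 3 4)(2 6)(5 7)

r r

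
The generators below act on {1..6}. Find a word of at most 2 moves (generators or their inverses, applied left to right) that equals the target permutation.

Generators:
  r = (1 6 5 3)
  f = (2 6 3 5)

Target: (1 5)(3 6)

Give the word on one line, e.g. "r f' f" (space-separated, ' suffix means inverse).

r r

  after r: (1 6 5 3)
  after r: (1 5)(3 6)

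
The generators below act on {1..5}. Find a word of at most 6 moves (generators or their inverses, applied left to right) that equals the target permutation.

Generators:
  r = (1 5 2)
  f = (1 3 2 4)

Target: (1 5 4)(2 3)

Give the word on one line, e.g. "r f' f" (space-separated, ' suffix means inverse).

  after r: (1 5 2)
  after f': (1 5 3)(2 4)
  after f': (1 5)(3 4)
  after f': (1 5 4)(2 3)

r f' f' f'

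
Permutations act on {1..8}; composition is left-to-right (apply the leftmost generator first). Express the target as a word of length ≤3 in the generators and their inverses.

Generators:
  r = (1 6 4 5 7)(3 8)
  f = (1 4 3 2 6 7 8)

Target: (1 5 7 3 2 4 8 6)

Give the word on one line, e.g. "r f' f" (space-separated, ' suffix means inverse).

  after f: (1 4 3 2 6 7 8)
  after r: (1 5 7 3 2 4 8 6)

f r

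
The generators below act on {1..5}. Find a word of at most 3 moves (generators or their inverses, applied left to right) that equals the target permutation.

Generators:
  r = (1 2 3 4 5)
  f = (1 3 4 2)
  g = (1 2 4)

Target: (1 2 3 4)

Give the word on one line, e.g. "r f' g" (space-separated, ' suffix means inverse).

g' f

  after g': (1 4 2)
  after f: (1 2 3 4)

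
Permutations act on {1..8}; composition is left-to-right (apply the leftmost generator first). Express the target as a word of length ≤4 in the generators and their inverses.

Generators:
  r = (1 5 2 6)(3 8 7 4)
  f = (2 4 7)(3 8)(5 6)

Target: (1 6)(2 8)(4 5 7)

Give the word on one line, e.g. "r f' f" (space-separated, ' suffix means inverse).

f' r' f f

  after f': (2 7 4)(3 8)(5 6)
  after r': (1 6)(2 8 4 5)
  after f: (1 5 4 6)(2 3 8 7)
  after f: (1 6)(2 8)(4 5 7)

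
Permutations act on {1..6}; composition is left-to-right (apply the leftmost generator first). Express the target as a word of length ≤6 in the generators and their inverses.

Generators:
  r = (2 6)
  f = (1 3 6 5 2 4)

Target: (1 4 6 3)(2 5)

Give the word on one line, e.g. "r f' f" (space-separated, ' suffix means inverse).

f' r r r

  after f': (1 4 2 5 6 3)
  after r: (1 4 6 3)(2 5)
  after r: (1 4 2 5 6 3)
  after r: (1 4 6 3)(2 5)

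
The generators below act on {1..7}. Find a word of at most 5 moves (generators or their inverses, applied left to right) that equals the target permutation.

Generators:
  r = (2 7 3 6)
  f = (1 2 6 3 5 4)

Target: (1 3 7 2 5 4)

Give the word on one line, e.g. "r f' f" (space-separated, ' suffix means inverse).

  after r': (2 6 3 7)
  after r': (2 3)(6 7)
  after f: (1 2 5 4)(3 6 7)
  after r: (1 7 6 3 2 5 4)
  after r: (1 3 7 2 5 4)

r' r' f r r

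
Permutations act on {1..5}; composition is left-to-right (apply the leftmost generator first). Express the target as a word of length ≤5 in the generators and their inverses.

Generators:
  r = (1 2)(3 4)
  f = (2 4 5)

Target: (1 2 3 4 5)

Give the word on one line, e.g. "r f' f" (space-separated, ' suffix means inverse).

f' f' r'

  after f': (2 5 4)
  after f': (2 4 5)
  after r': (1 2 3 4 5)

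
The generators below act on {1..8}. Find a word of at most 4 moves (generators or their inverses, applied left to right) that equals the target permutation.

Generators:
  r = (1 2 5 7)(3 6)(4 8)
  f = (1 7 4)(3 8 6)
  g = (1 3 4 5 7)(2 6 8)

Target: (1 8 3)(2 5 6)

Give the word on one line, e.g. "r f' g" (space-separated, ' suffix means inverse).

  after g': (1 7 5 4 3)(2 8 6)
  after r: (2 4 6 5 8 3)
  after f': (1 4 8 6 5 3 2 7)
  after r': (1 8 3)(2 5 6)

g' r f' r'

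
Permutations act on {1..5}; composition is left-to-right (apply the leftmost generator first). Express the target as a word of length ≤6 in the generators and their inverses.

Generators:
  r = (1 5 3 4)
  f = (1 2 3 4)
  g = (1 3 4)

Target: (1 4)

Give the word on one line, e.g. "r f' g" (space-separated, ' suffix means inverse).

  after r': (1 4 3 5)
  after g': (1 3 5 4)
  after r: (1 4 5)
  after r: (3 4)
  after g': (1 4)

r' g' r r g'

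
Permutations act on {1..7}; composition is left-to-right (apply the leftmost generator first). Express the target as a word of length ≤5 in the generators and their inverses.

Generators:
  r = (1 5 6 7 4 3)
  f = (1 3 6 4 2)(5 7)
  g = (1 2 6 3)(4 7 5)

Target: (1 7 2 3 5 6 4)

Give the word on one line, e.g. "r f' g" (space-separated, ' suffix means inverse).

  after g: (1 2 6 3)(4 7 5)
  after r': (1 2 5 7)(4 6)
  after g: (1 6 7 2 4 3)
  after r: (1 7 2 3 5 6 4)

g r' g r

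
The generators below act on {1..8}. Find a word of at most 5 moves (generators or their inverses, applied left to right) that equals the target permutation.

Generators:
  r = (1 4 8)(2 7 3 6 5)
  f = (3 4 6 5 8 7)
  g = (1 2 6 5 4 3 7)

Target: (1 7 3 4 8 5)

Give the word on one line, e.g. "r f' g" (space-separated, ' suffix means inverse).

  after r': (1 8 4)(2 5 6 3 7)
  after f': (1 5 4)(2 6 7)(3 8)
  after r: (1 2 5 8 6 3)
  after r: (1 7 3 4 8 5)

r' f' r r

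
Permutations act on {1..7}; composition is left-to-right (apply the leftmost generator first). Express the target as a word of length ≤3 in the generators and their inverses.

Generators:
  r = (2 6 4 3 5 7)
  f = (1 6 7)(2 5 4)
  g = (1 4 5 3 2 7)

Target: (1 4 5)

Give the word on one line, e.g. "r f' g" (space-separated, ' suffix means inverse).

  after r: (2 6 4 3 5 7)
  after f: (1 6 2 7 5)(3 4)
  after r: (1 4 5)

r f r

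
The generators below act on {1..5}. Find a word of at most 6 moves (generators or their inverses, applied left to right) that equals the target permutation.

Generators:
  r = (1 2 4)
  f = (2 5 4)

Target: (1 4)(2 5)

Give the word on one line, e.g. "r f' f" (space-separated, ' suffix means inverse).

f' r f' r' f'

  after f': (2 4 5)
  after r: (1 2)(4 5)
  after f': (1 4 2)
  after r': (1 2 4)
  after f': (1 4)(2 5)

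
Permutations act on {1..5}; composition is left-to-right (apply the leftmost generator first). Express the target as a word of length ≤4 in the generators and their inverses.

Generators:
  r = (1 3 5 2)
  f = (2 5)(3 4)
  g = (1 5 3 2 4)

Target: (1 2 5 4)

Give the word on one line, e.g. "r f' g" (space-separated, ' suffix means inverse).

  after r: (1 3 5 2)
  after g: (1 2 5 4)

r g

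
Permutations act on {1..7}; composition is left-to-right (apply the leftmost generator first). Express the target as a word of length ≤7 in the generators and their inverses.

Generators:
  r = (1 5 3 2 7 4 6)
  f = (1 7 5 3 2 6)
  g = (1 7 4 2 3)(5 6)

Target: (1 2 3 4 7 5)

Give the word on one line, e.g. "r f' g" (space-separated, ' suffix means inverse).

  after r': (1 6 4 7 2 3 5)
  after g': (1 5 3 6 7 4)
  after f': (1 7 4 6)(2 3)
  after r: (1 4)(3 7 6 5)
  after g: (1 2 3 4 7 5)

r' g' f' r g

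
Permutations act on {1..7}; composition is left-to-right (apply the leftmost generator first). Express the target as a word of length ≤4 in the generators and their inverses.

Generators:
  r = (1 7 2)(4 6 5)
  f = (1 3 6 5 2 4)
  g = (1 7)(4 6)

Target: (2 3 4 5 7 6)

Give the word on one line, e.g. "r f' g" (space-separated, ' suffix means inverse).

r f g'

  after r: (1 7 2)(4 6 5)
  after f: (1 7 4 5)(2 3 6)
  after g': (2 3 4 5 7 6)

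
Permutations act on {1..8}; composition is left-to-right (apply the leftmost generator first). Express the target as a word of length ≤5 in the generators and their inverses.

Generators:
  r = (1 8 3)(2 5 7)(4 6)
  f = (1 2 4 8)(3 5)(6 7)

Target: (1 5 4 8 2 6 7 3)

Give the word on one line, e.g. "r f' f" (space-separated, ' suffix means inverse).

  after r: (1 8 3)(2 5 7)(4 6)
  after r: (1 3 8)(2 7 5)
  after f: (1 5 4 8 2 6 7 3)

r r f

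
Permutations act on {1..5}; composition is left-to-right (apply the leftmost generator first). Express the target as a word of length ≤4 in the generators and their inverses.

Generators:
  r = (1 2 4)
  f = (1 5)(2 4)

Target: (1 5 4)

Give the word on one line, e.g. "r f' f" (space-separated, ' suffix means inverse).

  after f': (1 5)(2 4)
  after r: (1 5 2)
  after r: (1 5 4)

f' r r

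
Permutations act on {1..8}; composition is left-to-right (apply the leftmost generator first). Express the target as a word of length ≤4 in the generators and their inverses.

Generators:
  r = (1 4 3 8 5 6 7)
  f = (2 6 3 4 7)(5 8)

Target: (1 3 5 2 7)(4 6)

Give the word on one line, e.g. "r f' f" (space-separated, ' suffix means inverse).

  after r: (1 4 3 8 5 6 7)
  after f': (1 3 5 2 7)(4 6)

r f'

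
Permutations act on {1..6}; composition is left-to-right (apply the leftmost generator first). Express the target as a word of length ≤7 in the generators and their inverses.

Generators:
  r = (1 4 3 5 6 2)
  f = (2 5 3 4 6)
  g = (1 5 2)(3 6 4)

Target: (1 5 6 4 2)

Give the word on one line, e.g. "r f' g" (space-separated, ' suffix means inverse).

  after f': (2 6 4 3 5)
  after g: (1 5)(2 4 6 3)
  after f': (1 2 3 6 5)
  after r': (1 6 3 5 2 4)
  after r': (1 5 6 4 2)

f' g f' r' r'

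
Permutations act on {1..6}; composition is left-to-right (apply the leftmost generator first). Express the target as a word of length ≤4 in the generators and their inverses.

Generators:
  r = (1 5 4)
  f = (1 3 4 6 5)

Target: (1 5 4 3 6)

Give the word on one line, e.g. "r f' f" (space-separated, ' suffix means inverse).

  after r': (1 4 5)
  after f: (1 6 5 3 4)
  after f: (1 5 4 3 6)

r' f f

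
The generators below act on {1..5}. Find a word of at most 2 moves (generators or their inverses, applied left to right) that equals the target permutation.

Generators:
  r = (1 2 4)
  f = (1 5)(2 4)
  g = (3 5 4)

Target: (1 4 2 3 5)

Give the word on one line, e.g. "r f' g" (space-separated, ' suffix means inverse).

f g

  after f: (1 5)(2 4)
  after g: (1 4 2 3 5)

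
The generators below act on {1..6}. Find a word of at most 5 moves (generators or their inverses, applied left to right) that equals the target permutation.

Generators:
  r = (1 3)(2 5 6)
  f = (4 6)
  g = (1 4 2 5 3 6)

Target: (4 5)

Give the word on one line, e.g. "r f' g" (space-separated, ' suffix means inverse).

  after r: (1 3)(2 5 6)
  after f: (1 3)(2 5 4 6)
  after r': (4 5)

r f r'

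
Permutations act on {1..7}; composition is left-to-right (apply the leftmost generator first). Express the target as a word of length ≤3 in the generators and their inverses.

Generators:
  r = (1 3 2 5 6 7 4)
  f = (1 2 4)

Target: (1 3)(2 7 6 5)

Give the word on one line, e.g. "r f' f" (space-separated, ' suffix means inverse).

  after f: (1 2 4)
  after r': (1 3)(2 7 6 5)

f r'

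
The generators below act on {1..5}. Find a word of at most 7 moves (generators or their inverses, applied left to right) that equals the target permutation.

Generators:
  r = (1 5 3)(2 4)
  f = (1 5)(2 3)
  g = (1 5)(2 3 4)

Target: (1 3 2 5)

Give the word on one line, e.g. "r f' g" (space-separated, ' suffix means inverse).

  after f: (1 5)(2 3)
  after r: (1 3 4 2)
  after f': (1 2 5)(3 4)
  after g': (1 4 2)
  after g': (1 3 2 5)

f r f' g' g'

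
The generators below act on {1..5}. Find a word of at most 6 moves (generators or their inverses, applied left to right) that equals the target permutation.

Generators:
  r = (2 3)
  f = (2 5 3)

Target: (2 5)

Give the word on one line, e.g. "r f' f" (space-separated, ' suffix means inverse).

f f r' f

  after f: (2 5 3)
  after f: (2 3 5)
  after r': (3 5)
  after f: (2 5)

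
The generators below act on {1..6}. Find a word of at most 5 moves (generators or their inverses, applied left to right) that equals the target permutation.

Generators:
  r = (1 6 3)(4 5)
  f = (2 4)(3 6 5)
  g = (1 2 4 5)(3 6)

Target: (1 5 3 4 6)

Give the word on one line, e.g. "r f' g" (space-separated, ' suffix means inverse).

  after g: (1 2 4 5)(3 6)
  after f: (1 4 3 5)
  after r': (1 5 3 4 6)

g f r'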